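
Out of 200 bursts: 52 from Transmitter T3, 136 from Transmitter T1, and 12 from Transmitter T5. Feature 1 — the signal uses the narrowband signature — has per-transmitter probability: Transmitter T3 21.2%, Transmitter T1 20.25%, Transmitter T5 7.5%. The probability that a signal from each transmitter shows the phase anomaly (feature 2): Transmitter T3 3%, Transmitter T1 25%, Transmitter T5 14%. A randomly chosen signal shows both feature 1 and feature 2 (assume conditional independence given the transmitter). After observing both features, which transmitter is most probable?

Unnormalized posteriors (prior × likelihood):
  Transmitter T3: 0.26 × 0.212 × 0.03 = 0.0016536
  Transmitter T1: 0.68 × 0.2025 × 0.25 = 0.034425
  Transmitter T5: 0.06 × 0.075 × 0.14 = 0.00063
Normalizing constant = 0.0367086.
Largest term belongs to Transmitter T1, so Transmitter T1 is most probable.

Transmitter T1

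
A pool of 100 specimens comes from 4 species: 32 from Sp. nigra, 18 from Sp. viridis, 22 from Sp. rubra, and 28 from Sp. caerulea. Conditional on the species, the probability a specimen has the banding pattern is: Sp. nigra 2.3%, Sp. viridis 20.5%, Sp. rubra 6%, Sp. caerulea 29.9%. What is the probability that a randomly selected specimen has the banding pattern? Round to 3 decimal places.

By Bayes' rule, posterior ∝ prior × likelihood:
  Sp. nigra: 0.32 × 0.023 = 0.00736
  Sp. viridis: 0.18 × 0.205 = 0.0369
  Sp. rubra: 0.22 × 0.06 = 0.0132
  Sp. caerulea: 0.28 × 0.299 = 0.08372
P(banded) = 0.00736 + 0.0369 + 0.0132 + 0.08372 = 0.14118 → 0.141.

0.141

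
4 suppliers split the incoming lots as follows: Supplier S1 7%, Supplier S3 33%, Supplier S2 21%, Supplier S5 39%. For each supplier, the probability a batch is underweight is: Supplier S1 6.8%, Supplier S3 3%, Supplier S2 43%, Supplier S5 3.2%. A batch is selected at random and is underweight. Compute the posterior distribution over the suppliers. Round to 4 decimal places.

Supplier S1 0.0405, Supplier S3 0.0843, Supplier S2 0.7689, Supplier S5 0.1063

By Bayes' rule, posterior ∝ prior × likelihood:
  Supplier S1: 0.07 × 0.068 = 0.00476
  Supplier S3: 0.33 × 0.03 = 0.0099
  Supplier S2: 0.21 × 0.43 = 0.0903
  Supplier S5: 0.39 × 0.032 = 0.01248
Total = 0.11744.
P(Supplier S1 | underweight) = 0.00476/0.11744 ≈ 0.0405
P(Supplier S3 | underweight) = 0.0099/0.11744 ≈ 0.0843
P(Supplier S2 | underweight) = 0.0903/0.11744 ≈ 0.7689
P(Supplier S5 | underweight) = 0.01248/0.11744 ≈ 0.1063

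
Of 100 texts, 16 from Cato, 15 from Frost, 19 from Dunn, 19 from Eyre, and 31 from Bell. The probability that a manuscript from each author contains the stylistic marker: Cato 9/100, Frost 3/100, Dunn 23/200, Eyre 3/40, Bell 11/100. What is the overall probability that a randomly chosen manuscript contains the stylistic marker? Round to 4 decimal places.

0.0891

Compute prior × likelihood for every hypothesis:
  Cato: 0.16 × 0.09 = 0.0144
  Frost: 0.15 × 0.03 = 0.0045
  Dunn: 0.19 × 0.115 = 0.02185
  Eyre: 0.19 × 0.075 = 0.01425
  Bell: 0.31 × 0.11 = 0.0341
P(marker) = 0.0144 + 0.0045 + 0.02185 + 0.01425 + 0.0341 = 0.0891 → 0.0891.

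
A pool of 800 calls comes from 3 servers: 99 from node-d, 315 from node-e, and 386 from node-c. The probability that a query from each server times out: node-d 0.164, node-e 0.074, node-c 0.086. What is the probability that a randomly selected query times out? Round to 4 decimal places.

Compute prior × likelihood for every hypothesis:
  node-d: 0.12375 × 0.164 = 0.020295
  node-e: 0.39375 × 0.074 = 0.0291375
  node-c: 0.4825 × 0.086 = 0.041495
P(timeout) = 0.020295 + 0.0291375 + 0.041495 = 0.0909275 → 0.0909.

0.0909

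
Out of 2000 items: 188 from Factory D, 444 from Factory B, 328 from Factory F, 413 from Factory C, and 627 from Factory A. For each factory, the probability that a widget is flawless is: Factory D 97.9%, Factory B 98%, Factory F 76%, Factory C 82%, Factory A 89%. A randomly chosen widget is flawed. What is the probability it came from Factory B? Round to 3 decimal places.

Taking complements, P(flawed | each) = Factory D 0.021, Factory B 0.02, Factory F 0.24, Factory C 0.18, Factory A 0.11.
Unnormalized posteriors (prior × likelihood):
  Factory D: 0.094 × 0.021 = 0.001974
  Factory B: 0.222 × 0.02 = 0.00444
  Factory F: 0.164 × 0.24 = 0.03936
  Factory C: 0.2065 × 0.18 = 0.03717
  Factory A: 0.3135 × 0.11 = 0.034485
Sum = 0.117429.
P(Factory B | evidence) = 0.00444 / 0.117429 ≈ 0.038.

0.038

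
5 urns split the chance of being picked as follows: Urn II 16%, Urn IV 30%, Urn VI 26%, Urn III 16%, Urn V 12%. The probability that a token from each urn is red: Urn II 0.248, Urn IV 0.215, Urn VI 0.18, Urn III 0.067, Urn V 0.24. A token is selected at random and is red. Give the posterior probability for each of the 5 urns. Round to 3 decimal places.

Urn II 0.208, Urn IV 0.339, Urn VI 0.246, Urn III 0.056, Urn V 0.151

Compute prior × likelihood for every hypothesis:
  Urn II: 0.16 × 0.248 = 0.03968
  Urn IV: 0.3 × 0.215 = 0.0645
  Urn VI: 0.26 × 0.18 = 0.0468
  Urn III: 0.16 × 0.067 = 0.01072
  Urn V: 0.12 × 0.24 = 0.0288
Sum = 0.1905.
P(Urn II | red) = 0.03968/0.1905 ≈ 0.208
P(Urn IV | red) = 0.0645/0.1905 ≈ 0.339
P(Urn VI | red) = 0.0468/0.1905 ≈ 0.246
P(Urn III | red) = 0.01072/0.1905 ≈ 0.056
P(Urn V | red) = 0.0288/0.1905 ≈ 0.151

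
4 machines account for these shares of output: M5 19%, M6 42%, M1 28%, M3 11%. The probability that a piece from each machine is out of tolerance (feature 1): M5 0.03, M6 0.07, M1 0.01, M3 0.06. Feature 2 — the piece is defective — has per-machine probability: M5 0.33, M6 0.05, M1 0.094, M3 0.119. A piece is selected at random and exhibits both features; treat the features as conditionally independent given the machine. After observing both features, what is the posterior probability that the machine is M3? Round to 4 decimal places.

0.1785

By Bayes' rule, posterior ∝ prior × likelihood:
  M5: 0.19 × 0.03 × 0.33 = 0.001881
  M6: 0.42 × 0.07 × 0.05 = 0.00147
  M1: 0.28 × 0.01 × 0.094 = 0.0002632
  M3: 0.11 × 0.06 × 0.119 = 0.0007854
Normalizing constant = 0.0043996.
P(M3 | evidence) = 0.0007854 / 0.0043996 ≈ 0.1785.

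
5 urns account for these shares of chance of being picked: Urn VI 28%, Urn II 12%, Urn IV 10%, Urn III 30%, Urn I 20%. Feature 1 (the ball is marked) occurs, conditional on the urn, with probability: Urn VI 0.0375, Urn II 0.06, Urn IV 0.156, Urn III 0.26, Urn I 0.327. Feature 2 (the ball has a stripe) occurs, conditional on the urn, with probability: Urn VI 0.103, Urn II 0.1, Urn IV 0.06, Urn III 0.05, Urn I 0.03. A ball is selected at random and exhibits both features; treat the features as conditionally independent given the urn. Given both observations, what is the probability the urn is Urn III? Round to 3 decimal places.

Compute prior × likelihood for every hypothesis:
  Urn VI: 0.28 × 0.0375 × 0.103 = 0.0010815
  Urn II: 0.12 × 0.06 × 0.1 = 0.00072
  Urn IV: 0.1 × 0.156 × 0.06 = 0.000936
  Urn III: 0.3 × 0.26 × 0.05 = 0.0039
  Urn I: 0.2 × 0.327 × 0.03 = 0.001962
Normalizing constant = 0.0085995.
P(Urn III | evidence) = 0.0039 / 0.0085995 ≈ 0.454.

0.454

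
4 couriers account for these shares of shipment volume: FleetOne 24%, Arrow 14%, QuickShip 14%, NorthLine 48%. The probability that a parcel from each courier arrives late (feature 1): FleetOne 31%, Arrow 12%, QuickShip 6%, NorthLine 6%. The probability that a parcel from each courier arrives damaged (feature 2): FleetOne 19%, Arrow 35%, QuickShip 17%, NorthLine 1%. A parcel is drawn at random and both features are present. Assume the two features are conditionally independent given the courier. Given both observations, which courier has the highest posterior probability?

FleetOne

Prior × likelihood for each hypothesis:
  FleetOne: 0.24 × 0.31 × 0.19 = 0.014136
  Arrow: 0.14 × 0.12 × 0.35 = 0.00588
  QuickShip: 0.14 × 0.06 × 0.17 = 0.001428
  NorthLine: 0.48 × 0.06 × 0.01 = 0.000288
Sum = 0.021732.
Largest term belongs to FleetOne, so FleetOne is most probable.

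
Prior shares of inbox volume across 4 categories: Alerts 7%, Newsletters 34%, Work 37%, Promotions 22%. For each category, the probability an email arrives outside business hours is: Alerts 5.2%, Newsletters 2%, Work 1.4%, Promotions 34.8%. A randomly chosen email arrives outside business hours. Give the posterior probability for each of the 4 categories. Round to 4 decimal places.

Alerts 0.0395, Newsletters 0.0738, Work 0.0562, Promotions 0.8305

Unnormalized posteriors (prior × likelihood):
  Alerts: 0.07 × 0.052 = 0.00364
  Newsletters: 0.34 × 0.02 = 0.0068
  Work: 0.37 × 0.014 = 0.00518
  Promotions: 0.22 × 0.348 = 0.07656
Total = 0.09218.
P(Alerts | off-hours) = 0.00364/0.09218 ≈ 0.0395
P(Newsletters | off-hours) = 0.0068/0.09218 ≈ 0.0738
P(Work | off-hours) = 0.00518/0.09218 ≈ 0.0562
P(Promotions | off-hours) = 0.07656/0.09218 ≈ 0.8305
(Check: 0.0395+0.0738+0.0562+0.8305 = 1.0000.)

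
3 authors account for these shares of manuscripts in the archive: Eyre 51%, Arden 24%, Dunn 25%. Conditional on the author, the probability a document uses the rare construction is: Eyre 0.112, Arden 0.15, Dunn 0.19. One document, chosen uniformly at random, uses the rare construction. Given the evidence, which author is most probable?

By Bayes' rule, posterior ∝ prior × likelihood:
  Eyre: 0.51 × 0.112 = 0.05712
  Arden: 0.24 × 0.15 = 0.036
  Dunn: 0.25 × 0.19 = 0.0475
Sum = 0.14062.
Largest term belongs to Eyre, so Eyre is most probable.

Eyre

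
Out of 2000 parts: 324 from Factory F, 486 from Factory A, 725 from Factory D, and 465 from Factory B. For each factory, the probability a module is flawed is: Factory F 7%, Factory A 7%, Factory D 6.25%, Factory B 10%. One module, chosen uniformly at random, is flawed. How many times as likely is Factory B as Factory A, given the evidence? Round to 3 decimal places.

By Bayes' rule, posterior ∝ prior × likelihood:
  Factory F: 0.162 × 0.07 = 0.01134
  Factory A: 0.243 × 0.07 = 0.01701
  Factory D: 0.3625 × 0.0625 = 0.02265625
  Factory B: 0.2325 × 0.1 = 0.02325
Sum = 0.07425625.
The ratio is 0.02325 / 0.01701 (the normalizer cancels) = 1.367.

1.367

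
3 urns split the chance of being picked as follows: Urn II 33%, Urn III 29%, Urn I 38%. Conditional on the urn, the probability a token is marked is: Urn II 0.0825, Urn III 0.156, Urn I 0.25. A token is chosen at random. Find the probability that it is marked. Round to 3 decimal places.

0.167

By Bayes' rule, posterior ∝ prior × likelihood:
  Urn II: 0.33 × 0.0825 = 0.027225
  Urn III: 0.29 × 0.156 = 0.04524
  Urn I: 0.38 × 0.25 = 0.095
P(marked) = 0.027225 + 0.04524 + 0.095 = 0.167465 → 0.167.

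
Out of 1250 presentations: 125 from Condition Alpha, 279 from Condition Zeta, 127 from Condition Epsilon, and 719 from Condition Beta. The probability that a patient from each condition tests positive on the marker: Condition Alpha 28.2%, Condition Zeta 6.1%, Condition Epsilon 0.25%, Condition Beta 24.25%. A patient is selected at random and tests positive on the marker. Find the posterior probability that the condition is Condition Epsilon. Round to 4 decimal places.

0.0014

By Bayes' rule, posterior ∝ prior × likelihood:
  Condition Alpha: 0.1 × 0.282 = 0.0282
  Condition Zeta: 0.2232 × 0.061 = 0.0136152
  Condition Epsilon: 0.1016 × 0.0025 = 0.000254
  Condition Beta: 0.5752 × 0.2425 = 0.139486
Normalizing constant = 0.1815552.
P(Condition Epsilon | evidence) = 0.000254 / 0.1815552 ≈ 0.0014.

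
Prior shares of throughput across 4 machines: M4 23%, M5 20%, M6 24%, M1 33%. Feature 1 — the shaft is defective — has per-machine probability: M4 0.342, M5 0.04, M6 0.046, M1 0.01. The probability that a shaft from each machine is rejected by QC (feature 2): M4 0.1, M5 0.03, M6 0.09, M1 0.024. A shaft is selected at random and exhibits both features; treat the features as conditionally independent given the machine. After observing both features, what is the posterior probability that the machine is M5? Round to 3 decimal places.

Unnormalized posteriors (prior × likelihood):
  M4: 0.23 × 0.342 × 0.1 = 0.007866
  M5: 0.2 × 0.04 × 0.03 = 0.00024
  M6: 0.24 × 0.046 × 0.09 = 0.0009936
  M1: 0.33 × 0.01 × 0.024 = 0.0000792
Sum = 0.0091788.
P(M5 | evidence) = 0.00024 / 0.0091788 ≈ 0.026.

0.026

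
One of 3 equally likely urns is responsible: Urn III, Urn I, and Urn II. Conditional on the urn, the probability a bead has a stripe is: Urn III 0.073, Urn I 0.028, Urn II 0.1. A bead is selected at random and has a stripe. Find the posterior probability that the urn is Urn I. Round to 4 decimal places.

Since the prior is uniform, the posterior is proportional to the likelihood:
  Urn III: 0.073
  Urn I: 0.028
  Urn II: 0.1
Sum = 0.201.
P(Urn I | evidence) = 0.028 / 0.201 ≈ 0.1393.

0.1393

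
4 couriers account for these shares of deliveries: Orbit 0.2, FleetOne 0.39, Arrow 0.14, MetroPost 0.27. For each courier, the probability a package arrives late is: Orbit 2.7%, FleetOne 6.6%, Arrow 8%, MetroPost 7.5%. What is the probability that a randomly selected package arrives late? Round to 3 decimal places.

0.063

Prior × likelihood for each hypothesis:
  Orbit: 0.2 × 0.027 = 0.0054
  FleetOne: 0.39 × 0.066 = 0.02574
  Arrow: 0.14 × 0.08 = 0.0112
  MetroPost: 0.27 × 0.075 = 0.02025
P(late) = 0.0054 + 0.02574 + 0.0112 + 0.02025 = 0.06259 → 0.063.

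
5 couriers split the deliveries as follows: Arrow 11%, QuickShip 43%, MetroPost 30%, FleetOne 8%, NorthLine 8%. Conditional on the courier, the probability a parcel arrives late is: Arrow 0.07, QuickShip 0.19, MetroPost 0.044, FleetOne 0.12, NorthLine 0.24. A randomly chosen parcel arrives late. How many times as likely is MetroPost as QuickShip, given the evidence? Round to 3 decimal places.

Prior × likelihood for each hypothesis:
  Arrow: 0.11 × 0.07 = 0.0077
  QuickShip: 0.43 × 0.19 = 0.0817
  MetroPost: 0.3 × 0.044 = 0.0132
  FleetOne: 0.08 × 0.12 = 0.0096
  NorthLine: 0.08 × 0.24 = 0.0192
Normalizing constant = 0.1314.
The ratio is 0.0132 / 0.0817 (the normalizer cancels) = 0.162.

0.162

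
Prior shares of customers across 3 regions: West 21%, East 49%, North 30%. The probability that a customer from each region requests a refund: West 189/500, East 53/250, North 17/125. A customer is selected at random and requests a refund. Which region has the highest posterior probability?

East

Unnormalized posteriors (prior × likelihood):
  West: 0.21 × 0.378 = 0.07938
  East: 0.49 × 0.212 = 0.10388
  North: 0.3 × 0.136 = 0.0408
Normalizing constant = 0.22406.
Largest term belongs to East, so East is most probable.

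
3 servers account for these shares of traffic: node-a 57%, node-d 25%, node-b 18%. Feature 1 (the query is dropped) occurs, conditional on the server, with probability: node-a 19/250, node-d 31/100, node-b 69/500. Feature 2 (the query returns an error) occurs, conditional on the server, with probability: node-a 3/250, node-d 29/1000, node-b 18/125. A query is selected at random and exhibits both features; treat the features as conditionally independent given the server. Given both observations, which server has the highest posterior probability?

node-b

Unnormalized posteriors (prior × likelihood):
  node-a: 0.57 × 0.076 × 0.012 = 0.00051984
  node-d: 0.25 × 0.31 × 0.029 = 0.0022475
  node-b: 0.18 × 0.138 × 0.144 = 0.00357696
Normalizing constant = 0.0063443.
Largest term belongs to node-b, so node-b is most probable.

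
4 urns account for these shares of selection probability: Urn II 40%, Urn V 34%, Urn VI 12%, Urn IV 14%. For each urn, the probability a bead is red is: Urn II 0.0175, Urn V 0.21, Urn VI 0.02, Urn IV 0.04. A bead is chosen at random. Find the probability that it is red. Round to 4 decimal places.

0.0864

Unnormalized posteriors (prior × likelihood):
  Urn II: 0.4 × 0.0175 = 0.007
  Urn V: 0.34 × 0.21 = 0.0714
  Urn VI: 0.12 × 0.02 = 0.0024
  Urn IV: 0.14 × 0.04 = 0.0056
P(red) = 0.007 + 0.0714 + 0.0024 + 0.0056 = 0.0864 → 0.0864.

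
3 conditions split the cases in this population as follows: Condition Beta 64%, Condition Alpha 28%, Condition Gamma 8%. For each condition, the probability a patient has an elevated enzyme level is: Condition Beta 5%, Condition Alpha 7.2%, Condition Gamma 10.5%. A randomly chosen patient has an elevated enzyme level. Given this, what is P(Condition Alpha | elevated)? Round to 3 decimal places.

By Bayes' rule, posterior ∝ prior × likelihood:
  Condition Beta: 0.64 × 0.05 = 0.032
  Condition Alpha: 0.28 × 0.072 = 0.02016
  Condition Gamma: 0.08 × 0.105 = 0.0084
Normalizing constant = 0.06056.
P(Condition Alpha | evidence) = 0.02016 / 0.06056 ≈ 0.333.

0.333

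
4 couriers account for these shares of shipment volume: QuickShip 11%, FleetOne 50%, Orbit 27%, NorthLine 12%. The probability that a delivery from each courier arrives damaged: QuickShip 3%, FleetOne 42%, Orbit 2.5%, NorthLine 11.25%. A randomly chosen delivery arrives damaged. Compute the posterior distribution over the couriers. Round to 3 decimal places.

Compute prior × likelihood for every hypothesis:
  QuickShip: 0.11 × 0.03 = 0.0033
  FleetOne: 0.5 × 0.42 = 0.21
  Orbit: 0.27 × 0.025 = 0.00675
  NorthLine: 0.12 × 0.1125 = 0.0135
Normalizing constant = 0.23355.
P(QuickShip | damaged) = 0.0033/0.23355 ≈ 0.014
P(FleetOne | damaged) = 0.21/0.23355 ≈ 0.899
P(Orbit | damaged) = 0.00675/0.23355 ≈ 0.029
P(NorthLine | damaged) = 0.0135/0.23355 ≈ 0.058
(Check: 0.014+0.899+0.029+0.058 = 1.000.)

QuickShip 0.014, FleetOne 0.899, Orbit 0.029, NorthLine 0.058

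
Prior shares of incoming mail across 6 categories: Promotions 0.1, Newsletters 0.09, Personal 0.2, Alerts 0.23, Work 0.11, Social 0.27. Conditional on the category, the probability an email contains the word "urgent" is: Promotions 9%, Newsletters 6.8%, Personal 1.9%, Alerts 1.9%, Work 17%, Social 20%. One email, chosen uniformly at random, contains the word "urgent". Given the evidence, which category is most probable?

Compute prior × likelihood for every hypothesis:
  Promotions: 0.1 × 0.09 = 0.009
  Newsletters: 0.09 × 0.068 = 0.00612
  Personal: 0.2 × 0.019 = 0.0038
  Alerts: 0.23 × 0.019 = 0.00437
  Work: 0.11 × 0.17 = 0.0187
  Social: 0.27 × 0.2 = 0.054
Sum = 0.09599.
Largest term belongs to Social, so Social is most probable.

Social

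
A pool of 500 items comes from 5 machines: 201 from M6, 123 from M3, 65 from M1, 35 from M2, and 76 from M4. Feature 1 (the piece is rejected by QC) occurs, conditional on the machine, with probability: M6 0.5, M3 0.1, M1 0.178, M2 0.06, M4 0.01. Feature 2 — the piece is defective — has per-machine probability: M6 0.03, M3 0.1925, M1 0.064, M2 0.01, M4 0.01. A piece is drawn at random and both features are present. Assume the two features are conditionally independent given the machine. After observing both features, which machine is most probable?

M6

Unnormalized posteriors (prior × likelihood):
  M6: 0.402 × 0.5 × 0.03 = 0.00603
  M3: 0.246 × 0.1 × 0.1925 = 0.0047355
  M1: 0.13 × 0.178 × 0.064 = 0.00148096
  M2: 0.07 × 0.06 × 0.01 = 0.000042
  M4: 0.152 × 0.01 × 0.01 = 0.0000152
Sum = 0.01230366.
Largest term belongs to M6, so M6 is most probable.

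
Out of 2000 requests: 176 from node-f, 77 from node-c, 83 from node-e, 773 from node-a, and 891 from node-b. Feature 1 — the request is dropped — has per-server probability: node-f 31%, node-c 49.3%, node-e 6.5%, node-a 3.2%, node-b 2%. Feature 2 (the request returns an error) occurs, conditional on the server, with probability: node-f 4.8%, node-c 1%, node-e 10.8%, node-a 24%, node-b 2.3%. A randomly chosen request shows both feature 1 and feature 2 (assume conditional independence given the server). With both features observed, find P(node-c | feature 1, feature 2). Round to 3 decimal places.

0.038

Prior × likelihood for each hypothesis:
  node-f: 0.088 × 0.31 × 0.048 = 0.00130944
  node-c: 0.0385 × 0.493 × 0.01 = 0.000189805
  node-e: 0.0415 × 0.065 × 0.108 = 0.00029133
  node-a: 0.3865 × 0.032 × 0.24 = 0.00296832
  node-b: 0.4455 × 0.02 × 0.023 = 0.00020493
Normalizing constant = 0.004963825.
P(node-c | evidence) = 0.000189805 / 0.004963825 ≈ 0.038.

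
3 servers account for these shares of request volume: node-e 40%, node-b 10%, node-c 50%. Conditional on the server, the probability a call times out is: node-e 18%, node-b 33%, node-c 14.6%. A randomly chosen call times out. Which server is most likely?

node-c

Prior × likelihood for each hypothesis:
  node-e: 0.4 × 0.18 = 0.072
  node-b: 0.1 × 0.33 = 0.033
  node-c: 0.5 × 0.146 = 0.073
Sum = 0.178.
Largest term belongs to node-c, so node-c is most probable.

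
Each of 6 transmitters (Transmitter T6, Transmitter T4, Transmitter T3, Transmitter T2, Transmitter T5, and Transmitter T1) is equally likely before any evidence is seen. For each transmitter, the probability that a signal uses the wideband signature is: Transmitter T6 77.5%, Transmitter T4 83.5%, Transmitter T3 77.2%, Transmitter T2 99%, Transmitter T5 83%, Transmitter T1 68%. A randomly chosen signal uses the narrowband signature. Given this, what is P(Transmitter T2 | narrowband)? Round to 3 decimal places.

Taking complements, P(narrowband | each) = Transmitter T6 0.225, Transmitter T4 0.165, Transmitter T3 0.228, Transmitter T2 0.01, Transmitter T5 0.17, Transmitter T1 0.32.
Since the prior is uniform, the posterior is proportional to the likelihood:
  Transmitter T6: 0.225
  Transmitter T4: 0.165
  Transmitter T3: 0.228
  Transmitter T2: 0.01
  Transmitter T5: 0.17
  Transmitter T1: 0.32
Normalizing constant = 1.118.
P(Transmitter T2 | evidence) = 0.01 / 1.118 ≈ 0.009.

0.009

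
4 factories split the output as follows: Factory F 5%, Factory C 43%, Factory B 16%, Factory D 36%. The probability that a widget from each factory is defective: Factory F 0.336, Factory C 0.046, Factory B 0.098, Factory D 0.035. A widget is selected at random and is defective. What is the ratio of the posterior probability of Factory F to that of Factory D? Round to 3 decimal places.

1.333

Unnormalized posteriors (prior × likelihood):
  Factory F: 0.05 × 0.336 = 0.0168
  Factory C: 0.43 × 0.046 = 0.01978
  Factory B: 0.16 × 0.098 = 0.01568
  Factory D: 0.36 × 0.035 = 0.0126
Normalizing constant = 0.06486.
The ratio is 0.0168 / 0.0126 (the normalizer cancels) = 1.333.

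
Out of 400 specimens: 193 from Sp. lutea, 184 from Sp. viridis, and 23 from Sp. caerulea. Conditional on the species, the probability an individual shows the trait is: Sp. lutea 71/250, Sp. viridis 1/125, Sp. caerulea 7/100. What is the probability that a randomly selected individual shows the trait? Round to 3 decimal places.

By Bayes' rule, posterior ∝ prior × likelihood:
  Sp. lutea: 0.4825 × 0.284 = 0.13703
  Sp. viridis: 0.46 × 0.008 = 0.00368
  Sp. caerulea: 0.0575 × 0.07 = 0.004025
P(trait) = 0.13703 + 0.00368 + 0.004025 = 0.144735 → 0.145.

0.145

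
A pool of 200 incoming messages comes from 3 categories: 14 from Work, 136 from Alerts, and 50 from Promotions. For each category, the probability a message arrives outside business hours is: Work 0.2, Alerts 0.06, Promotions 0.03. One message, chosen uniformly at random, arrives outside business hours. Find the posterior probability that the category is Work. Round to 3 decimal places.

By Bayes' rule, posterior ∝ prior × likelihood:
  Work: 0.07 × 0.2 = 0.014
  Alerts: 0.68 × 0.06 = 0.0408
  Promotions: 0.25 × 0.03 = 0.0075
Sum = 0.0623.
P(Work | evidence) = 0.014 / 0.0623 ≈ 0.225.

0.225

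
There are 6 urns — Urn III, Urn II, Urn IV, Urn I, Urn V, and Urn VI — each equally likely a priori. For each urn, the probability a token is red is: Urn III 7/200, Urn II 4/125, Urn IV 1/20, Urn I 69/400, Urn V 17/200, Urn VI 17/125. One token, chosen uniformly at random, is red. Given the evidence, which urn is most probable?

Urn I

Since the prior is uniform, the posterior is proportional to the likelihood:
  Urn III: 0.035
  Urn II: 0.032
  Urn IV: 0.05
  Urn I: 0.1725
  Urn V: 0.085
  Urn VI: 0.136
Normalizing constant = 0.5105.
Largest term belongs to Urn I, so Urn I is most probable.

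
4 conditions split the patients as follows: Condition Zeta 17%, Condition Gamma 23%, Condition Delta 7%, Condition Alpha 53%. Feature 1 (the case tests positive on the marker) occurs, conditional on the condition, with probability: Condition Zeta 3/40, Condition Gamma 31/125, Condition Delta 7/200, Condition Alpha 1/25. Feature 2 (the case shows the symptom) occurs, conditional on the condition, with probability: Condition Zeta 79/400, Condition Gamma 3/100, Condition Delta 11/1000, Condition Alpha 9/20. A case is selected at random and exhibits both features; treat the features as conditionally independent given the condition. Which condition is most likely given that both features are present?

Condition Alpha

Prior × likelihood for each hypothesis:
  Condition Zeta: 0.17 × 0.075 × 0.1975 = 0.002518125
  Condition Gamma: 0.23 × 0.248 × 0.03 = 0.0017112
  Condition Delta: 0.07 × 0.035 × 0.011 = 0.00002695
  Condition Alpha: 0.53 × 0.04 × 0.45 = 0.00954
Sum = 0.013796275.
Largest term belongs to Condition Alpha, so Condition Alpha is most probable.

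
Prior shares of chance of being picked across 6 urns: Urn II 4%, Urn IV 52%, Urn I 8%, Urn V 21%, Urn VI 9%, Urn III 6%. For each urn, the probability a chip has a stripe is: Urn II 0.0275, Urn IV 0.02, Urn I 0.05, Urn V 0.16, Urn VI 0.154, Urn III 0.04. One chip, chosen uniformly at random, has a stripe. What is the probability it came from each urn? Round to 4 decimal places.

Prior × likelihood for each hypothesis:
  Urn II: 0.04 × 0.0275 = 0.0011
  Urn IV: 0.52 × 0.02 = 0.0104
  Urn I: 0.08 × 0.05 = 0.004
  Urn V: 0.21 × 0.16 = 0.0336
  Urn VI: 0.09 × 0.154 = 0.01386
  Urn III: 0.06 × 0.04 = 0.0024
Total = 0.06536.
P(Urn II | striped) = 0.0011/0.06536 ≈ 0.0168
P(Urn IV | striped) = 0.0104/0.06536 ≈ 0.1591
P(Urn I | striped) = 0.004/0.06536 ≈ 0.0612
P(Urn V | striped) = 0.0336/0.06536 ≈ 0.5141
P(Urn VI | striped) = 0.01386/0.06536 ≈ 0.2121
P(Urn III | striped) = 0.0024/0.06536 ≈ 0.0367
(Check: 0.0168+0.1591+0.0612+0.5141+0.2121+0.0367 = 1.0000.)

Urn II 0.0168, Urn IV 0.1591, Urn I 0.0612, Urn V 0.5141, Urn VI 0.2121, Urn III 0.0367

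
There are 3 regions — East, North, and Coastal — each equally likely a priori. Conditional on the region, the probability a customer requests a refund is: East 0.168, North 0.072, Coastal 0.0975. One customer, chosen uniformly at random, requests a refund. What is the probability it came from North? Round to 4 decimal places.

Since the prior is uniform, the posterior is proportional to the likelihood:
  East: 0.168
  North: 0.072
  Coastal: 0.0975
Sum = 0.3375.
P(North | evidence) = 0.072 / 0.3375 ≈ 0.2133.

0.2133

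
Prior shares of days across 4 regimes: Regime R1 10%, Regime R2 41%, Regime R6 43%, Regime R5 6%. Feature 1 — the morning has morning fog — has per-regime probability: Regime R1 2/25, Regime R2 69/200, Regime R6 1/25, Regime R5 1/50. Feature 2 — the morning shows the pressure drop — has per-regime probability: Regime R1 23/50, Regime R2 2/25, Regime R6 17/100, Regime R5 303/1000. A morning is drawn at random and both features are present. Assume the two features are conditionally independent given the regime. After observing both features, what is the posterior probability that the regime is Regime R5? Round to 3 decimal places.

By Bayes' rule, posterior ∝ prior × likelihood:
  Regime R1: 0.1 × 0.08 × 0.46 = 0.00368
  Regime R2: 0.41 × 0.345 × 0.08 = 0.011316
  Regime R6: 0.43 × 0.04 × 0.17 = 0.002924
  Regime R5: 0.06 × 0.02 × 0.303 = 0.0003636
Normalizing constant = 0.0182836.
P(Regime R5 | evidence) = 0.0003636 / 0.0182836 ≈ 0.020.

0.020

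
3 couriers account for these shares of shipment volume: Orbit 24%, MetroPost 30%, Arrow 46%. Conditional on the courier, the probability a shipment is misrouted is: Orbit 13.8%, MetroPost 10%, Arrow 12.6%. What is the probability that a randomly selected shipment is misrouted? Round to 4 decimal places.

0.1211

By Bayes' rule, posterior ∝ prior × likelihood:
  Orbit: 0.24 × 0.138 = 0.03312
  MetroPost: 0.3 × 0.1 = 0.03
  Arrow: 0.46 × 0.126 = 0.05796
P(misrouted) = 0.03312 + 0.03 + 0.05796 = 0.12108 → 0.1211.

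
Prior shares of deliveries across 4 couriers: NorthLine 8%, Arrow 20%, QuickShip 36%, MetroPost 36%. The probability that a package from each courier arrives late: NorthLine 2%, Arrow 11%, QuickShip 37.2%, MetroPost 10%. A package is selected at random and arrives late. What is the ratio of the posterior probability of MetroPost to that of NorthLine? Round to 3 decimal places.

22.500

By Bayes' rule, posterior ∝ prior × likelihood:
  NorthLine: 0.08 × 0.02 = 0.0016
  Arrow: 0.2 × 0.11 = 0.022
  QuickShip: 0.36 × 0.372 = 0.13392
  MetroPost: 0.36 × 0.1 = 0.036
Normalizing constant = 0.19352.
The ratio is 0.036 / 0.0016 (the normalizer cancels) = 22.500.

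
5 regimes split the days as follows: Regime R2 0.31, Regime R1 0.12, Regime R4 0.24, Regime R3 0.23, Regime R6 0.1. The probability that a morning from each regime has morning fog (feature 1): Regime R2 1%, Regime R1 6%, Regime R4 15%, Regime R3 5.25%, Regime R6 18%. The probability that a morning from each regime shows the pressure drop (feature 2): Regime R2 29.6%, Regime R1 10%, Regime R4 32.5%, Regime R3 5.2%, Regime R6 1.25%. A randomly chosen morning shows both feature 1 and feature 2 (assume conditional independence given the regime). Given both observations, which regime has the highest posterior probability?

Regime R4

Unnormalized posteriors (prior × likelihood):
  Regime R2: 0.31 × 0.01 × 0.296 = 0.0009176
  Regime R1: 0.12 × 0.06 × 0.1 = 0.00072
  Regime R4: 0.24 × 0.15 × 0.325 = 0.0117
  Regime R3: 0.23 × 0.0525 × 0.052 = 0.0006279
  Regime R6: 0.1 × 0.18 × 0.0125 = 0.000225
Total = 0.0141905.
Largest term belongs to Regime R4, so Regime R4 is most probable.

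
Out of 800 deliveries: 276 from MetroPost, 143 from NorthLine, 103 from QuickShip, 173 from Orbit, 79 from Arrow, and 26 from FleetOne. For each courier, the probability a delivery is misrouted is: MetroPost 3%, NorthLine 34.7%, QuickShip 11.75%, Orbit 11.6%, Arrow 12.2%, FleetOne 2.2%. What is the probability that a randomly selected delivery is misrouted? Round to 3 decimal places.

Unnormalized posteriors (prior × likelihood):
  MetroPost: 0.345 × 0.03 = 0.01035
  NorthLine: 0.17875 × 0.347 = 0.06202625
  QuickShip: 0.12875 × 0.1175 = 0.015128125
  Orbit: 0.21625 × 0.116 = 0.025085
  Arrow: 0.09875 × 0.122 = 0.0120475
  FleetOne: 0.0325 × 0.022 = 0.000715
P(misrouted) = 0.01035 + 0.06202625 + 0.015128125 + 0.025085 + 0.0120475 + 0.000715 = 0.125351875 → 0.125.

0.125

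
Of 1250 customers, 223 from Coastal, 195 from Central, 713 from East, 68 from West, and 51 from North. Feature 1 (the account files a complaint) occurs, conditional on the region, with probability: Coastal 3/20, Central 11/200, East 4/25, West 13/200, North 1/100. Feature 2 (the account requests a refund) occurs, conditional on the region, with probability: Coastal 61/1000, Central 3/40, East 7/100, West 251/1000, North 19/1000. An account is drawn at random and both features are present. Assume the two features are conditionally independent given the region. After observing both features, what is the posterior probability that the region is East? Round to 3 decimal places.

0.668

Prior × likelihood for each hypothesis:
  Coastal: 0.1784 × 0.15 × 0.061 = 0.00163236
  Central: 0.156 × 0.055 × 0.075 = 0.0006435
  East: 0.5704 × 0.16 × 0.07 = 0.00638848
  West: 0.0544 × 0.065 × 0.251 = 0.000887536
  North: 0.0408 × 0.01 × 0.019 = 0.000007752
Total = 0.009559628.
P(East | evidence) = 0.00638848 / 0.009559628 ≈ 0.668.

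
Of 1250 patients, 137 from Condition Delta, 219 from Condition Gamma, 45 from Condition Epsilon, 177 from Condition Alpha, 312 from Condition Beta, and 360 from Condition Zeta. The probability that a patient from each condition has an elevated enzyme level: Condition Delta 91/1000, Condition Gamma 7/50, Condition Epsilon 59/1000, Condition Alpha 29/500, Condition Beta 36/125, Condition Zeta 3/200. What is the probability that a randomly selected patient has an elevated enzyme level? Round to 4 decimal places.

0.1210

Prior × likelihood for each hypothesis:
  Condition Delta: 0.1096 × 0.091 = 0.0099736
  Condition Gamma: 0.1752 × 0.14 = 0.024528
  Condition Epsilon: 0.036 × 0.059 = 0.002124
  Condition Alpha: 0.1416 × 0.058 = 0.0082128
  Condition Beta: 0.2496 × 0.288 = 0.0718848
  Condition Zeta: 0.288 × 0.015 = 0.00432
P(elevated) = 0.0099736 + 0.024528 + 0.002124 + 0.0082128 + 0.0718848 + 0.00432 = 0.1210432 → 0.1210.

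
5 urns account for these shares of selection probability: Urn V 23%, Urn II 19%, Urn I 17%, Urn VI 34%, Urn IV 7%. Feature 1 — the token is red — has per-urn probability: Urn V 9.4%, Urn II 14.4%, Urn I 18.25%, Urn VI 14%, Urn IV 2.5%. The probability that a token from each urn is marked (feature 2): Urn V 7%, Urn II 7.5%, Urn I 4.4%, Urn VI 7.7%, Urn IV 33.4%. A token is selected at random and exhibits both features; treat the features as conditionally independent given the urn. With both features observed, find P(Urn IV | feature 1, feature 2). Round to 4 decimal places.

0.0637

By Bayes' rule, posterior ∝ prior × likelihood:
  Urn V: 0.23 × 0.094 × 0.07 = 0.0015134
  Urn II: 0.19 × 0.144 × 0.075 = 0.002052
  Urn I: 0.17 × 0.1825 × 0.044 = 0.0013651
  Urn VI: 0.34 × 0.14 × 0.077 = 0.0036652
  Urn IV: 0.07 × 0.025 × 0.334 = 0.0005845
Sum = 0.0091802.
P(Urn IV | evidence) = 0.0005845 / 0.0091802 ≈ 0.0637.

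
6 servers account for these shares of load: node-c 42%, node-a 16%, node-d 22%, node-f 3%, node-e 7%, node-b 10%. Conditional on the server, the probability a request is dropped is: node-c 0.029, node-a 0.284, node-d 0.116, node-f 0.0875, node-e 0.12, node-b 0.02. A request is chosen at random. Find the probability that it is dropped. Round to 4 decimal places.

0.0962

Unnormalized posteriors (prior × likelihood):
  node-c: 0.42 × 0.029 = 0.01218
  node-a: 0.16 × 0.284 = 0.04544
  node-d: 0.22 × 0.116 = 0.02552
  node-f: 0.03 × 0.0875 = 0.002625
  node-e: 0.07 × 0.12 = 0.0084
  node-b: 0.1 × 0.02 = 0.002
P(dropped) = 0.01218 + 0.04544 + 0.02552 + 0.002625 + 0.0084 + 0.002 = 0.096165 → 0.0962.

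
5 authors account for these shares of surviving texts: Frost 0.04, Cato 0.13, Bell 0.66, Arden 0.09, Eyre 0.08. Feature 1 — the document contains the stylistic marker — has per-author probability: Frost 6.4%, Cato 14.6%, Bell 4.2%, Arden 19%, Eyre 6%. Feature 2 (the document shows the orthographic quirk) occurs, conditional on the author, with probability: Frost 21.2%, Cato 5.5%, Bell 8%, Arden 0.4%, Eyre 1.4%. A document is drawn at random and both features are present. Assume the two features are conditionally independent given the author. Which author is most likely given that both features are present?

Prior × likelihood for each hypothesis:
  Frost: 0.04 × 0.064 × 0.212 = 0.00054272
  Cato: 0.13 × 0.146 × 0.055 = 0.0010439
  Bell: 0.66 × 0.042 × 0.08 = 0.0022176
  Arden: 0.09 × 0.19 × 0.004 = 0.0000684
  Eyre: 0.08 × 0.06 × 0.014 = 0.0000672
Sum = 0.00393982.
Largest term belongs to Bell, so Bell is most probable.

Bell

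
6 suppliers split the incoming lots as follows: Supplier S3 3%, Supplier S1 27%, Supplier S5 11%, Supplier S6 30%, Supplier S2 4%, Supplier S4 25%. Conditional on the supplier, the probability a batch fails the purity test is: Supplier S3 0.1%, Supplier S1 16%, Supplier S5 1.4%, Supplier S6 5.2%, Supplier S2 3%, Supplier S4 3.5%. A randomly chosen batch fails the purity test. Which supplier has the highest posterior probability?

Supplier S1

By Bayes' rule, posterior ∝ prior × likelihood:
  Supplier S3: 0.03 × 0.001 = 0.00003
  Supplier S1: 0.27 × 0.16 = 0.0432
  Supplier S5: 0.11 × 0.014 = 0.00154
  Supplier S6: 0.3 × 0.052 = 0.0156
  Supplier S2: 0.04 × 0.03 = 0.0012
  Supplier S4: 0.25 × 0.035 = 0.00875
Total = 0.07032.
Largest term belongs to Supplier S1, so Supplier S1 is most probable.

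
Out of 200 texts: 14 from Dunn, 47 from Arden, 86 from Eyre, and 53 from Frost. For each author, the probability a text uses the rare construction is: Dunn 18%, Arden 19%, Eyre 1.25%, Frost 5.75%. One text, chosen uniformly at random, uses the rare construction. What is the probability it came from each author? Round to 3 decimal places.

Unnormalized posteriors (prior × likelihood):
  Dunn: 0.07 × 0.18 = 0.0126
  Arden: 0.235 × 0.19 = 0.04465
  Eyre: 0.43 × 0.0125 = 0.005375
  Frost: 0.265 × 0.0575 = 0.0152375
Sum = 0.0778625.
P(Dunn | rare-form) = 0.0126/0.0778625 ≈ 0.162
P(Arden | rare-form) = 0.04465/0.0778625 ≈ 0.573
P(Eyre | rare-form) = 0.005375/0.0778625 ≈ 0.069
P(Frost | rare-form) = 0.0152375/0.0778625 ≈ 0.196

Dunn 0.162, Arden 0.573, Eyre 0.069, Frost 0.196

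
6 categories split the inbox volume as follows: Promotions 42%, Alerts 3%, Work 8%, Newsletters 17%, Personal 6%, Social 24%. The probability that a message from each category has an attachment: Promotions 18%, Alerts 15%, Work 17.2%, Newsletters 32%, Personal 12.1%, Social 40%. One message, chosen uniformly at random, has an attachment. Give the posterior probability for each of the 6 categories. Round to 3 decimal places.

Prior × likelihood for each hypothesis:
  Promotions: 0.42 × 0.18 = 0.0756
  Alerts: 0.03 × 0.15 = 0.0045
  Work: 0.08 × 0.172 = 0.01376
  Newsletters: 0.17 × 0.32 = 0.0544
  Personal: 0.06 × 0.121 = 0.00726
  Social: 0.24 × 0.4 = 0.096
Total = 0.25152.
P(Promotions | attachment) = 0.0756/0.25152 ≈ 0.301
P(Alerts | attachment) = 0.0045/0.25152 ≈ 0.018
P(Work | attachment) = 0.01376/0.25152 ≈ 0.055
P(Newsletters | attachment) = 0.0544/0.25152 ≈ 0.216
P(Personal | attachment) = 0.00726/0.25152 ≈ 0.029
P(Social | attachment) = 0.096/0.25152 ≈ 0.382

Promotions 0.301, Alerts 0.018, Work 0.055, Newsletters 0.216, Personal 0.029, Social 0.382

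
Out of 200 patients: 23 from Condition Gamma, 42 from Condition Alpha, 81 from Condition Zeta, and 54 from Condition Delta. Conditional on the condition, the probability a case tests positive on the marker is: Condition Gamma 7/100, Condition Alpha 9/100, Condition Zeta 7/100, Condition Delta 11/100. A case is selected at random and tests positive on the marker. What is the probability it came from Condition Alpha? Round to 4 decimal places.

0.2224

Prior × likelihood for each hypothesis:
  Condition Gamma: 0.115 × 0.07 = 0.00805
  Condition Alpha: 0.21 × 0.09 = 0.0189
  Condition Zeta: 0.405 × 0.07 = 0.02835
  Condition Delta: 0.27 × 0.11 = 0.0297
Normalizing constant = 0.085.
P(Condition Alpha | evidence) = 0.0189 / 0.085 ≈ 0.2224.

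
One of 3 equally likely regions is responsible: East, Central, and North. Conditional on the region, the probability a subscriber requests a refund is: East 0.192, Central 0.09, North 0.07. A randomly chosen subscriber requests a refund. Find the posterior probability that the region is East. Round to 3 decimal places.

0.545

Since the prior is uniform, the posterior is proportional to the likelihood:
  East: 0.192
  Central: 0.09
  North: 0.07
Total = 0.352.
P(East | evidence) = 0.192 / 0.352 ≈ 0.545.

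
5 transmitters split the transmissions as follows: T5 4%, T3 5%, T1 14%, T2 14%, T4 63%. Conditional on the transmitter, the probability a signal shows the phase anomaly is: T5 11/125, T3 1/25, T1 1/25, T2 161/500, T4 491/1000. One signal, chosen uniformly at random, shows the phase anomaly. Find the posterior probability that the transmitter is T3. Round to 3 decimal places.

By Bayes' rule, posterior ∝ prior × likelihood:
  T5: 0.04 × 0.088 = 0.00352
  T3: 0.05 × 0.04 = 0.002
  T1: 0.14 × 0.04 = 0.0056
  T2: 0.14 × 0.322 = 0.04508
  T4: 0.63 × 0.491 = 0.30933
Total = 0.36553.
P(T3 | evidence) = 0.002 / 0.36553 ≈ 0.005.

0.005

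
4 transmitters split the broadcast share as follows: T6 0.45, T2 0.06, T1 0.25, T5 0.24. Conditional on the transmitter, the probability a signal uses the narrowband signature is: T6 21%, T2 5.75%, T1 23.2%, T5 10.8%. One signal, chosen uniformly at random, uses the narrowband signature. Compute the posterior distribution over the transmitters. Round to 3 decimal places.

T6 0.520, T2 0.019, T1 0.319, T5 0.143

Unnormalized posteriors (prior × likelihood):
  T6: 0.45 × 0.21 = 0.0945
  T2: 0.06 × 0.0575 = 0.00345
  T1: 0.25 × 0.232 = 0.058
  T5: 0.24 × 0.108 = 0.02592
Normalizing constant = 0.18187.
P(T6 | narrowband) = 0.0945/0.18187 ≈ 0.520
P(T2 | narrowband) = 0.00345/0.18187 ≈ 0.019
P(T1 | narrowband) = 0.058/0.18187 ≈ 0.319
P(T5 | narrowband) = 0.02592/0.18187 ≈ 0.143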